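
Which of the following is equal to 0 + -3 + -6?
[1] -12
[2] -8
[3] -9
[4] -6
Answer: 3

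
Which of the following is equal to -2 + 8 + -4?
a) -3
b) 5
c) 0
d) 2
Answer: d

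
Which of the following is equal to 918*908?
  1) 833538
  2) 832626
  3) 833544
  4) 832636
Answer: 3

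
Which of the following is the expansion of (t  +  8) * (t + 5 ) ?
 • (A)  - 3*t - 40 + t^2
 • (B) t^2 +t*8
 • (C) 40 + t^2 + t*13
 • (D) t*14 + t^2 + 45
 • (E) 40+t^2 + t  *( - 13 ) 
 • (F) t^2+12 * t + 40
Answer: C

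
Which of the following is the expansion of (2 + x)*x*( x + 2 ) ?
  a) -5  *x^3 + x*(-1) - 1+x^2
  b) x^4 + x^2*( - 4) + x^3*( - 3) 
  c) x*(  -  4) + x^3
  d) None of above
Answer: d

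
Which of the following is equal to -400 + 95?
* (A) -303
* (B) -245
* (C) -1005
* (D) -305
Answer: D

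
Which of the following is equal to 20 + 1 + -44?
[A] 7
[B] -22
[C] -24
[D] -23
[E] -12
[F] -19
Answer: D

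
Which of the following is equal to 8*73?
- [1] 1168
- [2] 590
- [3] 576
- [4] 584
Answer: 4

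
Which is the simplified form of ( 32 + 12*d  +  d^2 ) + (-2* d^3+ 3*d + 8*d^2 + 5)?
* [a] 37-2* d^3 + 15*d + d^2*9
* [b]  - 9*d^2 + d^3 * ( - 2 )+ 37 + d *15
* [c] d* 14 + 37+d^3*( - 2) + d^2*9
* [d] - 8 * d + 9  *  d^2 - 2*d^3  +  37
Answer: a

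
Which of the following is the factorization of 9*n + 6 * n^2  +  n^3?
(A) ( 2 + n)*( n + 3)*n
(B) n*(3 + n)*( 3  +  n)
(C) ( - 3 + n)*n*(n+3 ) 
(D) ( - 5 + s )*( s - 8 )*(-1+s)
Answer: B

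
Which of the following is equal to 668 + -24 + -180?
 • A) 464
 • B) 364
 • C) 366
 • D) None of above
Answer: A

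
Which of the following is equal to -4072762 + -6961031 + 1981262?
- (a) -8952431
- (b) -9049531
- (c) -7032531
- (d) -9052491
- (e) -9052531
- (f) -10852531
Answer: e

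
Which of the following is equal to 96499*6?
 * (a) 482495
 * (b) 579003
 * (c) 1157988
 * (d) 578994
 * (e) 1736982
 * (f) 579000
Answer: d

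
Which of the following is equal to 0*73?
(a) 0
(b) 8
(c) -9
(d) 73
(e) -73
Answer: a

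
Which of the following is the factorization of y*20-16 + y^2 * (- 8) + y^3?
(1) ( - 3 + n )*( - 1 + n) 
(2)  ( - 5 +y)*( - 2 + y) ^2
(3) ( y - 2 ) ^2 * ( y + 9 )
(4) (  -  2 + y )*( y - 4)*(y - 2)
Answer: 4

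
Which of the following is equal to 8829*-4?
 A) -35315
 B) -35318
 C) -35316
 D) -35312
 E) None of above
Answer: C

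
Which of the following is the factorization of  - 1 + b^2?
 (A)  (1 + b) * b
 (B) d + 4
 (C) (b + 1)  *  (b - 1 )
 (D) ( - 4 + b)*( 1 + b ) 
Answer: C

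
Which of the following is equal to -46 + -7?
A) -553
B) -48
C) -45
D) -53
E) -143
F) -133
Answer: D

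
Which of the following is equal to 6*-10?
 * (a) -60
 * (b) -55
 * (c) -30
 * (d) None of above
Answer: a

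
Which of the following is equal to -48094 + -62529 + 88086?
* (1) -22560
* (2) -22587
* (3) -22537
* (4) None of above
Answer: 3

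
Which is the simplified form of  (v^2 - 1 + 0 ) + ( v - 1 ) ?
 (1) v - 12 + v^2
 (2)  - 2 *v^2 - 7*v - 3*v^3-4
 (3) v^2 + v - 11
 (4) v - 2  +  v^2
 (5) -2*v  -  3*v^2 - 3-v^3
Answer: 4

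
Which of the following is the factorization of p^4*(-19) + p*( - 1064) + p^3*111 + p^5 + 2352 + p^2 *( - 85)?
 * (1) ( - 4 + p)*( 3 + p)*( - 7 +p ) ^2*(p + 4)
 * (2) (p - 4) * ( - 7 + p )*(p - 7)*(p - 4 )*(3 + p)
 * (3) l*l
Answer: 2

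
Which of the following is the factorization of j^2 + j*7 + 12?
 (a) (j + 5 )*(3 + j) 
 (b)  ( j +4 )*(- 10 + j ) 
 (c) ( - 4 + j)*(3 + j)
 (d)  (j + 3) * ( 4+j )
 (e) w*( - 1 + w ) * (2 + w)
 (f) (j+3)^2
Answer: d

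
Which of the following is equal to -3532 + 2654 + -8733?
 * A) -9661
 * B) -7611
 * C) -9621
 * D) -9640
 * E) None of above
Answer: E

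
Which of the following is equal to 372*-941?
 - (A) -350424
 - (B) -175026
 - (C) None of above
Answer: C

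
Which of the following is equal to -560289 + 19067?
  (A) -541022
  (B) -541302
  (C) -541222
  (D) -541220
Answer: C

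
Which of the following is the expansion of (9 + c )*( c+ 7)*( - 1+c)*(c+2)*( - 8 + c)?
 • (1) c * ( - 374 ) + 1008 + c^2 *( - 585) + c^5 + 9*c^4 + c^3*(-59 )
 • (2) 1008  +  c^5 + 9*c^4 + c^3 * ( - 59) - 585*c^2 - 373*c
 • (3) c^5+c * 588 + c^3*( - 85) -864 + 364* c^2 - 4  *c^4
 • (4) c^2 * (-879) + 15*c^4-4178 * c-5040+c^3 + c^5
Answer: 1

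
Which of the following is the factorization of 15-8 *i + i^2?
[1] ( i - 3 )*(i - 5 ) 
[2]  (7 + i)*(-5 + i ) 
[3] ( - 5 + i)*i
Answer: 1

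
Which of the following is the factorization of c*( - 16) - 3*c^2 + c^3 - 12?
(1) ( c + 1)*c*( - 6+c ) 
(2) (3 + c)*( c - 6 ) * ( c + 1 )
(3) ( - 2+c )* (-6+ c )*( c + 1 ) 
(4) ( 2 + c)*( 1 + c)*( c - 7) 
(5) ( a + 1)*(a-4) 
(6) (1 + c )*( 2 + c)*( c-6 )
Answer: 6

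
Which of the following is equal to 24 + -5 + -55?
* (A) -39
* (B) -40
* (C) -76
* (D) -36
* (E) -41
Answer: D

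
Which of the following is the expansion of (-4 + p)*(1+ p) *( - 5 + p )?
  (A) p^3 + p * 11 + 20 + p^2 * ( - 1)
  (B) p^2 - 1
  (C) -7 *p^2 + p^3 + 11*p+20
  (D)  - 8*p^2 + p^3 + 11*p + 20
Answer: D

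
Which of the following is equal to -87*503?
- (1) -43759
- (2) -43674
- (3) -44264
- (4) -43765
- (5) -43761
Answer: 5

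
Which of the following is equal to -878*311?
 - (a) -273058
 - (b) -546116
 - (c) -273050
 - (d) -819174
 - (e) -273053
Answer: a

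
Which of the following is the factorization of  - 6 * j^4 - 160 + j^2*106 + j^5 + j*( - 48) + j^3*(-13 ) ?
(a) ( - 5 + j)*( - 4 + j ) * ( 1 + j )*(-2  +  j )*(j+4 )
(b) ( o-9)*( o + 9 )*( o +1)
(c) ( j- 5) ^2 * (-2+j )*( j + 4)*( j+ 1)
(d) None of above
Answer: a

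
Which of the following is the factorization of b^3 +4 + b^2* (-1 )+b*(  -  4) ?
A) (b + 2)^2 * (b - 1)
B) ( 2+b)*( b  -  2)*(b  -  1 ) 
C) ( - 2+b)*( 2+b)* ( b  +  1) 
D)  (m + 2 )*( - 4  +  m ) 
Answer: B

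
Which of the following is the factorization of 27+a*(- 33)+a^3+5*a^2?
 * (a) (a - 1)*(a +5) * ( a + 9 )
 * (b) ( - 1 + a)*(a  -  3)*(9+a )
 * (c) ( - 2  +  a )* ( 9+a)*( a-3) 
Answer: b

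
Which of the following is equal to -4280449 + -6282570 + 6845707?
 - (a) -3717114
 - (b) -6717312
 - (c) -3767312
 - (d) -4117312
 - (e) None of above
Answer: e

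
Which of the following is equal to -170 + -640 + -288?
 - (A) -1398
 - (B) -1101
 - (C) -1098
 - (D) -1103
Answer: C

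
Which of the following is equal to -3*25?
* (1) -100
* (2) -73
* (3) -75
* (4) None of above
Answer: 3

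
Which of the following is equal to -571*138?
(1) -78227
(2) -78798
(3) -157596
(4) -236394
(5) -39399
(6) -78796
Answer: 2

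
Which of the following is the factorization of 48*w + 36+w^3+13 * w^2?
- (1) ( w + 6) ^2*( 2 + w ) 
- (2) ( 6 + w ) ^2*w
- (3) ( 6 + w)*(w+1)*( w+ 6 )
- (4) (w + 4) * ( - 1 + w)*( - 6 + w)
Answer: 3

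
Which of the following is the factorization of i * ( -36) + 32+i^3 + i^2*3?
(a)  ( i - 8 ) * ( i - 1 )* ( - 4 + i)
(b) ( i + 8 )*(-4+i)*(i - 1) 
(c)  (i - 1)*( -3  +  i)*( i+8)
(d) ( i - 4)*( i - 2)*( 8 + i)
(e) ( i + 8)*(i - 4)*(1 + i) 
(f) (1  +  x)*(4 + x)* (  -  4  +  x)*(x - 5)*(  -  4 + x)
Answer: b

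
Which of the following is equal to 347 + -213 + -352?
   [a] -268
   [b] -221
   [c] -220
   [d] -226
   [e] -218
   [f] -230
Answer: e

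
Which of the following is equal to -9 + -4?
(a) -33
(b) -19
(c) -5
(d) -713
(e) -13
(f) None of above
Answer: e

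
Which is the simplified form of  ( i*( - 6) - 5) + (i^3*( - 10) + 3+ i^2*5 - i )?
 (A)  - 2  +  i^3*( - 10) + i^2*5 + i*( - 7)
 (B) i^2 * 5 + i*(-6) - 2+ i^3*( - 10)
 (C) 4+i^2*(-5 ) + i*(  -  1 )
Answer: A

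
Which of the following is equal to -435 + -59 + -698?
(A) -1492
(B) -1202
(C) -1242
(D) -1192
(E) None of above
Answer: D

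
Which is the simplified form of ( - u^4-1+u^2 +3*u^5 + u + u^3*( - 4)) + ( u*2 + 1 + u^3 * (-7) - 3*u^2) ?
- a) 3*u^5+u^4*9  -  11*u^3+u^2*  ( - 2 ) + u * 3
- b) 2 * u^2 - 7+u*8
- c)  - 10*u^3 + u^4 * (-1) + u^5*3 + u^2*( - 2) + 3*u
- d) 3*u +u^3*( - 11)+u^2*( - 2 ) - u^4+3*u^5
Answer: d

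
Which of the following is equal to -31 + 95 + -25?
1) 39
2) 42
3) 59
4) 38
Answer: 1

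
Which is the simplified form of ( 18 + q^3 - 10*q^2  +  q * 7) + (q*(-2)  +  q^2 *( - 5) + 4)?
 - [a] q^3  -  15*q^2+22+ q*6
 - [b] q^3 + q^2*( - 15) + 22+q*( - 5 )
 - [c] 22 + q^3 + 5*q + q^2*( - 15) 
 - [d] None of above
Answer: c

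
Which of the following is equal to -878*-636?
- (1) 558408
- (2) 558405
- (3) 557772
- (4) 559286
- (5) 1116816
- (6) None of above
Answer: 1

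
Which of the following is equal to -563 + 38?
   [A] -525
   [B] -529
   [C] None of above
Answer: A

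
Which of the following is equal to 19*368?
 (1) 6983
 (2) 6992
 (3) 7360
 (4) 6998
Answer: 2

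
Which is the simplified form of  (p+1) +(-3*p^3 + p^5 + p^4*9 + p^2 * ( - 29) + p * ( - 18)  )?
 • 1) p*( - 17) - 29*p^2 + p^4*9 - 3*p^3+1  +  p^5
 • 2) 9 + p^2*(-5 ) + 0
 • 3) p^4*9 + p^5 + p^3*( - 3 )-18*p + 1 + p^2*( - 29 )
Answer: 1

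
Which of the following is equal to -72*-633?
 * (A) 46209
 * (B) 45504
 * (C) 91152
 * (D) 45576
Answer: D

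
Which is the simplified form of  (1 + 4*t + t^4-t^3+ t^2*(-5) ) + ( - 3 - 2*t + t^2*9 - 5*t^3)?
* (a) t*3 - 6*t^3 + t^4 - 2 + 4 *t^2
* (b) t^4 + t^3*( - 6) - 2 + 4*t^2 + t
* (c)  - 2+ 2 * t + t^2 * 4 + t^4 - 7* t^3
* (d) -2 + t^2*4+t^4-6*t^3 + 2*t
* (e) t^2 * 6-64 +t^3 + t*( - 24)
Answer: d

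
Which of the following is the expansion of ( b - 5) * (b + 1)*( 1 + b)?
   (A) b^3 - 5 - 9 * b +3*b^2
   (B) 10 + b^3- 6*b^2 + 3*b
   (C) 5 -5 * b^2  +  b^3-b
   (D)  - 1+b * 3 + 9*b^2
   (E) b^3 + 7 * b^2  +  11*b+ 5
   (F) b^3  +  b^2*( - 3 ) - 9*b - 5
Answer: F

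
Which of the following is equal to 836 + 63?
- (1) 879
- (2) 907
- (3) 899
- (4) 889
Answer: 3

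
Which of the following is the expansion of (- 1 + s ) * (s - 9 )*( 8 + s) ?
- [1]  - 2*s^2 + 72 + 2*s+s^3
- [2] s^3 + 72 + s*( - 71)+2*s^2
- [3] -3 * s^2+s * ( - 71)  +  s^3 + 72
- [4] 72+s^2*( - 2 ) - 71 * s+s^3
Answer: 4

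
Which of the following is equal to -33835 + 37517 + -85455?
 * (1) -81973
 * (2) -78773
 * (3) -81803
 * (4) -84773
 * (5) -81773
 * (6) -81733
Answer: 5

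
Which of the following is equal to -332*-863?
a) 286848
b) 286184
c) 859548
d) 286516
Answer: d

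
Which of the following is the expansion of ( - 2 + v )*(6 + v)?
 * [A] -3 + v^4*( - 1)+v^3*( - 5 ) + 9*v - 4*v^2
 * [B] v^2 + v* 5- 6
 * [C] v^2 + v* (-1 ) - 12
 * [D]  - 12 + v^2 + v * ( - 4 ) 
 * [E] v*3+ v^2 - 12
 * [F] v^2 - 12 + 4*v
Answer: F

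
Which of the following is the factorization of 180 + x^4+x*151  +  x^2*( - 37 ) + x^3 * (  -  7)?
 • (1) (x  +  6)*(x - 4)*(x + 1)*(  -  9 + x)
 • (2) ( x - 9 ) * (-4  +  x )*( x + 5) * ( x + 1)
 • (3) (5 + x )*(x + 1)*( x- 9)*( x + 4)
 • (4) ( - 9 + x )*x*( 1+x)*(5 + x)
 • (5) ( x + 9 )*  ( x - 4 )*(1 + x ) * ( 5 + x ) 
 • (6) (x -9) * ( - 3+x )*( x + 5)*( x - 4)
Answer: 2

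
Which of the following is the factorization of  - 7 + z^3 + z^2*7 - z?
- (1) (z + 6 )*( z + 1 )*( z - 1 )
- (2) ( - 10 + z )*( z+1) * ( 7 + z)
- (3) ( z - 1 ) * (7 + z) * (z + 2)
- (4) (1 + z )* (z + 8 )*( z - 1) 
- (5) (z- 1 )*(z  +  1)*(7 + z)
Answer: 5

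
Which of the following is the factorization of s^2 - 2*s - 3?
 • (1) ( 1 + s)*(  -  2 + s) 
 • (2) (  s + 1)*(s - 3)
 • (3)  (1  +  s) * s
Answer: 2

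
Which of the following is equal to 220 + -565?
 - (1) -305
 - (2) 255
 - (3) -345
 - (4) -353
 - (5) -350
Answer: 3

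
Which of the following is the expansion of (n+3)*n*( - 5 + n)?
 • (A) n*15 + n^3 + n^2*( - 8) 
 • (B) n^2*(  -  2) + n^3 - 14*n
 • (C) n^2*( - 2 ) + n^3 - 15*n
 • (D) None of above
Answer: C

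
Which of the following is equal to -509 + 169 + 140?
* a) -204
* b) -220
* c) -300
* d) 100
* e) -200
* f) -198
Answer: e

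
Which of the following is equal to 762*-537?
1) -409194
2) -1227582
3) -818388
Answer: 1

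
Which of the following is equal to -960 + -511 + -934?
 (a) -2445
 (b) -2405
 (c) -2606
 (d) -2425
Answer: b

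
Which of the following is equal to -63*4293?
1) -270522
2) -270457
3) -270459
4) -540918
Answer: 3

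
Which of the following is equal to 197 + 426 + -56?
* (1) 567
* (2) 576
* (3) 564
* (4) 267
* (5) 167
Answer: 1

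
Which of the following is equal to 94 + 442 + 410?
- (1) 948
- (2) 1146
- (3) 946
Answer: 3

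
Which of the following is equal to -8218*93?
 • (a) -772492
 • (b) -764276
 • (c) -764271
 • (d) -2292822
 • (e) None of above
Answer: e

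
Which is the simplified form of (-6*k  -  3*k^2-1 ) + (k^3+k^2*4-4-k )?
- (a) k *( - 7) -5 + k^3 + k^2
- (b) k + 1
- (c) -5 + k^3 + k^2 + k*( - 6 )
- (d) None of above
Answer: a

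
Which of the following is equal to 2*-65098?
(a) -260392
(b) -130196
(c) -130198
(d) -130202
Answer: b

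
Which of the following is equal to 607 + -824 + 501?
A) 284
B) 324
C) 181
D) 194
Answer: A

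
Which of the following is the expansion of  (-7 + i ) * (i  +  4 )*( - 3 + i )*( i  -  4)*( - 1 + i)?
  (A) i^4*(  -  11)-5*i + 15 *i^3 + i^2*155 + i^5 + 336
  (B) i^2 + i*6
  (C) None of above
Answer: C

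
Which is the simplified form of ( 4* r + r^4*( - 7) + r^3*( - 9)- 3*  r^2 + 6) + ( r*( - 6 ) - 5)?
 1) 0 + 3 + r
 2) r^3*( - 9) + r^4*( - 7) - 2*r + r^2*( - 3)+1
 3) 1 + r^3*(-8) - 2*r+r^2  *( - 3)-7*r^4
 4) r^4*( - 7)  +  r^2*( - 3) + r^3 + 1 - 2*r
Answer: 2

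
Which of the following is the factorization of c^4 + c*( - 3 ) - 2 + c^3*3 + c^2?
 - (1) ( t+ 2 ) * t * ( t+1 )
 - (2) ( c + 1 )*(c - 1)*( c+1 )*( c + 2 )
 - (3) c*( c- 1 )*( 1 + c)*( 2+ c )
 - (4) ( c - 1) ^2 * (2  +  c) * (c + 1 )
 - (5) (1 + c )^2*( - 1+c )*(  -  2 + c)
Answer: 2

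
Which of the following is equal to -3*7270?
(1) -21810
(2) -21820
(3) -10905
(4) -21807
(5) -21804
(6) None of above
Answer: 1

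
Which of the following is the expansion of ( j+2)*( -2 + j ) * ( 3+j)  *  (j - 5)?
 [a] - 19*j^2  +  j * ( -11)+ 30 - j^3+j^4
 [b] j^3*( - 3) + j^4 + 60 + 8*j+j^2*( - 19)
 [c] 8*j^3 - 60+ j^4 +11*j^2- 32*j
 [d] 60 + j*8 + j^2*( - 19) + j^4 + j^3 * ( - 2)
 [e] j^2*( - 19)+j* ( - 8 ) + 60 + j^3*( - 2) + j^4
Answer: d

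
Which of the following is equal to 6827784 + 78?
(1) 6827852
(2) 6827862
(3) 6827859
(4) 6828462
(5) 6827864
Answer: 2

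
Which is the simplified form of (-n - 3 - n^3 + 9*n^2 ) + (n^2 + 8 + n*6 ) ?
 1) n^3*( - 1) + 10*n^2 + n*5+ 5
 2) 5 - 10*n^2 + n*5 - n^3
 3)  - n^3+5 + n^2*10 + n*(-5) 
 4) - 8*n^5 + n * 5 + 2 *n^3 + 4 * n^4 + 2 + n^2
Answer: 1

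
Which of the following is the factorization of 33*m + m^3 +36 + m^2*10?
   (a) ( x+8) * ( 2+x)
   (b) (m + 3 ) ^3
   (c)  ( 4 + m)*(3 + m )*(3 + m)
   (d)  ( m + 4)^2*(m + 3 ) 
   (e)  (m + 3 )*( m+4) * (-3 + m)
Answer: c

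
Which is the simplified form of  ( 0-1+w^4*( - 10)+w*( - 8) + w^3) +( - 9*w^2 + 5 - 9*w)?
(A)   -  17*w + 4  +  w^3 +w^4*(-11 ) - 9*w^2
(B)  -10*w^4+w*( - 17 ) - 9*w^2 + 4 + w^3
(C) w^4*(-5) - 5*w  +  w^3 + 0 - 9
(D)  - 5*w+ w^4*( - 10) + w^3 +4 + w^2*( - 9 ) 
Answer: B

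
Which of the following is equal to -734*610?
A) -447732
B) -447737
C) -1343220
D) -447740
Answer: D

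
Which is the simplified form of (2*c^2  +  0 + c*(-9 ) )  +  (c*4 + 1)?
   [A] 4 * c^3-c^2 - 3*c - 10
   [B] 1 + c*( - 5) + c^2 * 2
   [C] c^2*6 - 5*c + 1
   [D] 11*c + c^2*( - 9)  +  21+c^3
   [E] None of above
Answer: B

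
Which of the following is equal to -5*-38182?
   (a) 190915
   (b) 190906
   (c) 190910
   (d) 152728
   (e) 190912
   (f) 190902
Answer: c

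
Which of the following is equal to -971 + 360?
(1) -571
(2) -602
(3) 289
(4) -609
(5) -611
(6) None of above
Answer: 5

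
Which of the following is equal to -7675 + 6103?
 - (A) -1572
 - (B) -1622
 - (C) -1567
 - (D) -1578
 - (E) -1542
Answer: A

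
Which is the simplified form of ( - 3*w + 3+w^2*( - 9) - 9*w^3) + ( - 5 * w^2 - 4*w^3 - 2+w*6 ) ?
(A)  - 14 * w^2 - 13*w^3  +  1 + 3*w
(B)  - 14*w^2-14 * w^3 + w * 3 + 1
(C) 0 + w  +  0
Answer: A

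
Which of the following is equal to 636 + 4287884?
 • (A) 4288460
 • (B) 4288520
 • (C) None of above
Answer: B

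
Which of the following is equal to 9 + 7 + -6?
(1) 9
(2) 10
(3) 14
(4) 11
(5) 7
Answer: 2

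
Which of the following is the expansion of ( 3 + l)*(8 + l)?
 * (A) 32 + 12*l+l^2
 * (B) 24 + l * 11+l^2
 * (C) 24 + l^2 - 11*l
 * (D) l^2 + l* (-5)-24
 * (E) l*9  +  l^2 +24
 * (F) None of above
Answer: B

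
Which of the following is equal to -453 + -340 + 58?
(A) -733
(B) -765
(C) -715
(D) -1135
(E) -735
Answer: E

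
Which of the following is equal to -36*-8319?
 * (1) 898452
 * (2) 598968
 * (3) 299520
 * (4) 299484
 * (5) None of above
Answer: 4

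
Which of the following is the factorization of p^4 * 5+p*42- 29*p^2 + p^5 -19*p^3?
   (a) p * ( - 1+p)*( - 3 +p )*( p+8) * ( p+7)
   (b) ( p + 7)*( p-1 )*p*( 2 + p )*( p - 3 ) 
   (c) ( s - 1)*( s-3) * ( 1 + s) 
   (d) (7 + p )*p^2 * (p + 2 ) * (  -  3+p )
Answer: b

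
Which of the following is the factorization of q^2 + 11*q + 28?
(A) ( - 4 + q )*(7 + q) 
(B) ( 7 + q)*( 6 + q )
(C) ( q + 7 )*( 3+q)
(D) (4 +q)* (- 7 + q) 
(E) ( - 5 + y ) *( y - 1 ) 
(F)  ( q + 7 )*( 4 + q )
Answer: F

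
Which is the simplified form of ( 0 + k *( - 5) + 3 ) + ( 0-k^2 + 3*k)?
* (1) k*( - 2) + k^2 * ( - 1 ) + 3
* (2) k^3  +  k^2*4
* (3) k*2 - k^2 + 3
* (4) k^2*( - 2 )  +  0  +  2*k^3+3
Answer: 1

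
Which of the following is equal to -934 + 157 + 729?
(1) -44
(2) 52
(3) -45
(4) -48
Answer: 4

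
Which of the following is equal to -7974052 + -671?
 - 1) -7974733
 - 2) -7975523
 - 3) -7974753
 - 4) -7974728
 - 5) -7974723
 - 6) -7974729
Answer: 5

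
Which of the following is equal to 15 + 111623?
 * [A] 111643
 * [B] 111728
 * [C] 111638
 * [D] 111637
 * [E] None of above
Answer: C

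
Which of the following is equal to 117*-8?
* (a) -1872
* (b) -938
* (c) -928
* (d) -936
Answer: d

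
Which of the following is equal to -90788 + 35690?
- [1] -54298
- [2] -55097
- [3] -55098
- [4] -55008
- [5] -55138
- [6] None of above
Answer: 3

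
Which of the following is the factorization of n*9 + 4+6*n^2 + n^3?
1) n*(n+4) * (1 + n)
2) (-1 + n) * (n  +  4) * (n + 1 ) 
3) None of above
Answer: 3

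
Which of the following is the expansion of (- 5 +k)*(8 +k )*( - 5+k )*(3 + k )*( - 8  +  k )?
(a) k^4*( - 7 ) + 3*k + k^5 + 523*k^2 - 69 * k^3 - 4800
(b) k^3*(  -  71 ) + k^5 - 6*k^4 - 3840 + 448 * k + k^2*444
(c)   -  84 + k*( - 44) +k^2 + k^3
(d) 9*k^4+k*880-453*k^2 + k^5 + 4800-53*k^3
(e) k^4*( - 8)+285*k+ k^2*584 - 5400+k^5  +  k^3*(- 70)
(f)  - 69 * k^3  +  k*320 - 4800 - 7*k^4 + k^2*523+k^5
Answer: f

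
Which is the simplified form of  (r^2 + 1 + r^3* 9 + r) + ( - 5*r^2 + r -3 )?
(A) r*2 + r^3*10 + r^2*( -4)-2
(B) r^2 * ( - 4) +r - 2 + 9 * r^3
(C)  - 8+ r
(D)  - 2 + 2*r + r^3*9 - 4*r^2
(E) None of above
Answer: D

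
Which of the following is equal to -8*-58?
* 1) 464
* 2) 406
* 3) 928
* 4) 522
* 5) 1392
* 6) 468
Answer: 1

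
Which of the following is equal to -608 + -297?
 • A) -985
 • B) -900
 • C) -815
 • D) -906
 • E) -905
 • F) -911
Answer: E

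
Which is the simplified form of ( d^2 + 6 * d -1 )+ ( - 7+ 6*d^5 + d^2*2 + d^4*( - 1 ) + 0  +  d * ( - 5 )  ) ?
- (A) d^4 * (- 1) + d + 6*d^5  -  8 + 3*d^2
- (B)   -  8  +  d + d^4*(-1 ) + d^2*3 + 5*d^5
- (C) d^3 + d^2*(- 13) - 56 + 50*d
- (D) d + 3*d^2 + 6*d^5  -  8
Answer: A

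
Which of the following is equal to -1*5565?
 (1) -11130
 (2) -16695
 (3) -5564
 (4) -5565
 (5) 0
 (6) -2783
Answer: 4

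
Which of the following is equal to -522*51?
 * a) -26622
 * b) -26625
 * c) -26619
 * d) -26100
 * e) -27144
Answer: a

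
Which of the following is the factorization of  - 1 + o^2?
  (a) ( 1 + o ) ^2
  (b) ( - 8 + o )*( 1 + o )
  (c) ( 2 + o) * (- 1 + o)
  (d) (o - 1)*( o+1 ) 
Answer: d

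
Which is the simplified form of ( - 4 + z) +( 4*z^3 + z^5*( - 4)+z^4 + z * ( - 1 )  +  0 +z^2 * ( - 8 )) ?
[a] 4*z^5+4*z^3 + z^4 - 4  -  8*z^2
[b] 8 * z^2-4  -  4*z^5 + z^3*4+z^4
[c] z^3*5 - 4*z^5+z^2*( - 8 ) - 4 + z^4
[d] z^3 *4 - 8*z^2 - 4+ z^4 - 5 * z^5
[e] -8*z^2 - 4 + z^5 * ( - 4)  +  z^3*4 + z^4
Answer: e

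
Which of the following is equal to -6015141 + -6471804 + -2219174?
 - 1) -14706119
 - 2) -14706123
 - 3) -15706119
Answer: 1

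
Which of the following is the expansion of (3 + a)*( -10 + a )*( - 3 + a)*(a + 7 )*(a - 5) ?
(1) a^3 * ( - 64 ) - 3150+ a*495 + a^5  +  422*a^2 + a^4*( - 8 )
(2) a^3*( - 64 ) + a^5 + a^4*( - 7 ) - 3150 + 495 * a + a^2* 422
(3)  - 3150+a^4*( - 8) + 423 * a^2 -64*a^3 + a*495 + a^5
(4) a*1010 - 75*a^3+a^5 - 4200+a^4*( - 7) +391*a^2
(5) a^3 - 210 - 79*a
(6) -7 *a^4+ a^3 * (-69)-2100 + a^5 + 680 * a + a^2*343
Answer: 1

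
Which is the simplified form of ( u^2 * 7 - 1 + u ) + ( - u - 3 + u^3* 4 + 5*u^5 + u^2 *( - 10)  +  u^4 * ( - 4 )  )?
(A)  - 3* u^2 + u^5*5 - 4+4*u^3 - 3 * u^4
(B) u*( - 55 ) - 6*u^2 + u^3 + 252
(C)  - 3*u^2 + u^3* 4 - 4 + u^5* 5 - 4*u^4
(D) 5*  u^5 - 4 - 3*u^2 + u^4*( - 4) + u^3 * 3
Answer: C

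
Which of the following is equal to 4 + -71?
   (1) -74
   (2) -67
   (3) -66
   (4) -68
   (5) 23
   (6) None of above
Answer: 2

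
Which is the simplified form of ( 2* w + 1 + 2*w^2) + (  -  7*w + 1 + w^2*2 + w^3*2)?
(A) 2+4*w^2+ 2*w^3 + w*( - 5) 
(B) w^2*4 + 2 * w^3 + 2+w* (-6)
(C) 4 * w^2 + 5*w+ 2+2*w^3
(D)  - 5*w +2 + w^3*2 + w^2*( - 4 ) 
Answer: A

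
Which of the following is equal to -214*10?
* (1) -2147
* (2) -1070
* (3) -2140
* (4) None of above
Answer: 3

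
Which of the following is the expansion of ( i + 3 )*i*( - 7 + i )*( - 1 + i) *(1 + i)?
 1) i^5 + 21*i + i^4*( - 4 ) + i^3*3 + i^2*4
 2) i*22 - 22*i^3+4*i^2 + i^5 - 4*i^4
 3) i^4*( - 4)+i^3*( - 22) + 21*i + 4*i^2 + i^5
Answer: 3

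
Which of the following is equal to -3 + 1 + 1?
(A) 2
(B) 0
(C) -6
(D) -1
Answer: D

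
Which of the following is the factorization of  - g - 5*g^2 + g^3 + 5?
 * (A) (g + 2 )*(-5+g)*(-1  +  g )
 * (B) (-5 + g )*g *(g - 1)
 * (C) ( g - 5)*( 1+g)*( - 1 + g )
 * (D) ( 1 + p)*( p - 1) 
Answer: C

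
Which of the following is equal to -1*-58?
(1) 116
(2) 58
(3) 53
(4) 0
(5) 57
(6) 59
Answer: 2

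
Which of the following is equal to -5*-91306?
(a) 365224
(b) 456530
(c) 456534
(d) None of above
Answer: b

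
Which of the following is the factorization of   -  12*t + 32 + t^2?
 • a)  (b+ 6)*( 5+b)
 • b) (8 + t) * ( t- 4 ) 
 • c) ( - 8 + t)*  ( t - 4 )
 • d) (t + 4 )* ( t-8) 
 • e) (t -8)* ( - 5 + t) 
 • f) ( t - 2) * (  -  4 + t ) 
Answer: c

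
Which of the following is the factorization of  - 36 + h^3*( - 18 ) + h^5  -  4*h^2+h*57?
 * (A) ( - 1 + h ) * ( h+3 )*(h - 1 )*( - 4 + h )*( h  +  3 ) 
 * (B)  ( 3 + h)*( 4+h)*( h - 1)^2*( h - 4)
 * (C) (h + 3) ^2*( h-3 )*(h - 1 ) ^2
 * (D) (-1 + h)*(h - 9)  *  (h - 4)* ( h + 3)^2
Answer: A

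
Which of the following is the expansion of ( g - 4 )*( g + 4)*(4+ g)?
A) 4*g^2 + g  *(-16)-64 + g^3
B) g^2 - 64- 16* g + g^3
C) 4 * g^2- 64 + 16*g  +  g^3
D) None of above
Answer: A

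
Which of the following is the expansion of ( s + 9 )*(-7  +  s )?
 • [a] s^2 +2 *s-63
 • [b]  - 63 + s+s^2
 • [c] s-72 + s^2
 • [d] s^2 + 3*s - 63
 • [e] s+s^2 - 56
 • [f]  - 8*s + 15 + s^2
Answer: a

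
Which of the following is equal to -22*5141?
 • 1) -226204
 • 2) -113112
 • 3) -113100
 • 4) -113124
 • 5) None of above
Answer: 5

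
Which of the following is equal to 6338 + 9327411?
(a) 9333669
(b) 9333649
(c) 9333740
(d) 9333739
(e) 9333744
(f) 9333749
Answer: f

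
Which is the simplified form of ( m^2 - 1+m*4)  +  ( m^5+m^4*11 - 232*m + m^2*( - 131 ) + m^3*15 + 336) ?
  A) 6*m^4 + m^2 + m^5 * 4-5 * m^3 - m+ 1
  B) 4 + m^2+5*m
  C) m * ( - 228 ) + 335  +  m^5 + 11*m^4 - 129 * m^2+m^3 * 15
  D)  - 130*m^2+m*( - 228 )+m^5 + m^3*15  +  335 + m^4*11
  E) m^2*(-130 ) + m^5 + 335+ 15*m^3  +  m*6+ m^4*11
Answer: D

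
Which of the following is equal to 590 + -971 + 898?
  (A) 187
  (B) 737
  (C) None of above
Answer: C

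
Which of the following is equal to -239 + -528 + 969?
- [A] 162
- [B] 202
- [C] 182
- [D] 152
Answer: B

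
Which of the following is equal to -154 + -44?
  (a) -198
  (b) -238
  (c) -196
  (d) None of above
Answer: a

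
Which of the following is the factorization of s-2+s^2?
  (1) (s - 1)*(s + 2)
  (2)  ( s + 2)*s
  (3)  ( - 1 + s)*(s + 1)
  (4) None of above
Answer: 1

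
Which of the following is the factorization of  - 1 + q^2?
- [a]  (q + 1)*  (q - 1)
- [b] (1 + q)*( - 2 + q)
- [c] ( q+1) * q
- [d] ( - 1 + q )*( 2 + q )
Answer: a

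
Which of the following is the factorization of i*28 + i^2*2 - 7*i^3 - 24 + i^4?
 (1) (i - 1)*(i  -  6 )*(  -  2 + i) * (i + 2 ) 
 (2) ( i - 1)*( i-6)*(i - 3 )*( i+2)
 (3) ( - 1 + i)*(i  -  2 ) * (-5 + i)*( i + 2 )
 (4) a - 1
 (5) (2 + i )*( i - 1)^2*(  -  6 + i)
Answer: 1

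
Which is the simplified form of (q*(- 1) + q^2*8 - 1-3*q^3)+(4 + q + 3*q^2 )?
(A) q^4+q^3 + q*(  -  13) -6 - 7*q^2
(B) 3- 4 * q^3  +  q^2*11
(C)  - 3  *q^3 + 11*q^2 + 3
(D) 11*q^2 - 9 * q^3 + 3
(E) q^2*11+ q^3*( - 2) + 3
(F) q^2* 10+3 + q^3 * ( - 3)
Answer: C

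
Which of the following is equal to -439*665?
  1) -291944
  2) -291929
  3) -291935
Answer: 3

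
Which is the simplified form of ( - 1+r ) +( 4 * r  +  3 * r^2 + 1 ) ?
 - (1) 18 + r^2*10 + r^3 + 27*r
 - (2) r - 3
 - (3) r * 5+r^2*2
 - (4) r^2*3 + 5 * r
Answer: 4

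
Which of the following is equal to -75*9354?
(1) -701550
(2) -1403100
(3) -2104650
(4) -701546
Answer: 1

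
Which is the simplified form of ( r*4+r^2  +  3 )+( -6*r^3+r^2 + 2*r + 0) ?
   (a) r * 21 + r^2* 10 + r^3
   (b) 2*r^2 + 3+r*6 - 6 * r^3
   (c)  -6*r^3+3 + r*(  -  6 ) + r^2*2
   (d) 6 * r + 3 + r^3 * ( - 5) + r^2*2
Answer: b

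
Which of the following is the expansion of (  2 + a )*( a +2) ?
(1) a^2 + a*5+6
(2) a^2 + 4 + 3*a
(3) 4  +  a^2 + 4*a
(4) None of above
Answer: 3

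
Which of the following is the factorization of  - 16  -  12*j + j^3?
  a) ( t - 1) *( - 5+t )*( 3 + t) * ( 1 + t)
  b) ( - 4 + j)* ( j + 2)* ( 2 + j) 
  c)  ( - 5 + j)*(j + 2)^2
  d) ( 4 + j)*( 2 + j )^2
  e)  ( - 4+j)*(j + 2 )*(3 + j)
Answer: b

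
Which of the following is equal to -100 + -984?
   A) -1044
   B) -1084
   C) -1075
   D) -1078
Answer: B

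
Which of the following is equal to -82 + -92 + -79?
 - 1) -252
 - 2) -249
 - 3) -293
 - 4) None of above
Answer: 4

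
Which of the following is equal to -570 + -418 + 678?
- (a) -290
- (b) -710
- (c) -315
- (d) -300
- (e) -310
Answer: e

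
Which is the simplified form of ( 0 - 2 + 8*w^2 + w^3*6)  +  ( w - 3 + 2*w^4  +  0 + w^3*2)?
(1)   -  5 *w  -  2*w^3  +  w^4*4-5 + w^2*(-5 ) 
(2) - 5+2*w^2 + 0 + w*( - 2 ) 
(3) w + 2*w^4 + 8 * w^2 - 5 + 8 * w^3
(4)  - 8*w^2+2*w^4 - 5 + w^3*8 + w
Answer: 3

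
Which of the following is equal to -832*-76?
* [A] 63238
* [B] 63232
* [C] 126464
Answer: B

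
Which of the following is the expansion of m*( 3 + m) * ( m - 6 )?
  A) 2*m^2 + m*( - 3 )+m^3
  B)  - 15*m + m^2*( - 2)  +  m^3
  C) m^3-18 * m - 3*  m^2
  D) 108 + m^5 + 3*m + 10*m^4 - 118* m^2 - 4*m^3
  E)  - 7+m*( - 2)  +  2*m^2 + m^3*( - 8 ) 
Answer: C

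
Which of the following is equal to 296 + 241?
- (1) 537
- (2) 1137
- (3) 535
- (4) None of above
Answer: 1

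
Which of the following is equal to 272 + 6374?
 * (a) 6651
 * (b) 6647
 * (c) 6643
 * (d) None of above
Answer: d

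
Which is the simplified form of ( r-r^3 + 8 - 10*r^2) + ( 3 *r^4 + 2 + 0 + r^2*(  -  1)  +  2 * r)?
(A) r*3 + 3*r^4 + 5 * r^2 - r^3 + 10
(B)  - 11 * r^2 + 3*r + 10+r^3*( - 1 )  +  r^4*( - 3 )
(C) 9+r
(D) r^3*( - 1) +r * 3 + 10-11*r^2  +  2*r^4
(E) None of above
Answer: E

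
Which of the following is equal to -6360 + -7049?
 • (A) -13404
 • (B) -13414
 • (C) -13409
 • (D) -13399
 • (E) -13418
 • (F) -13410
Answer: C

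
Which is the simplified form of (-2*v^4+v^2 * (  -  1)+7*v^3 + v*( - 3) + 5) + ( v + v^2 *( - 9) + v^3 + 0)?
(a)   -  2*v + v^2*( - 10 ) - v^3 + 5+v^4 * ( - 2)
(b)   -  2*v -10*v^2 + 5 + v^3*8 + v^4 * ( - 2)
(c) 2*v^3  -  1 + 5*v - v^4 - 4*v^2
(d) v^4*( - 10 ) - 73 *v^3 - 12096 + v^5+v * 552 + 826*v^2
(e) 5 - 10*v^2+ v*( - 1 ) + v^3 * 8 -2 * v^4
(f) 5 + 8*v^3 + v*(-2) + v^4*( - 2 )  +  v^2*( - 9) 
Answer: b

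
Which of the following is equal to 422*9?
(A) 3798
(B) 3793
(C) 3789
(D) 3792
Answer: A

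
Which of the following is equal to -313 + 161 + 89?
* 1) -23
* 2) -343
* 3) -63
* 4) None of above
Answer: 3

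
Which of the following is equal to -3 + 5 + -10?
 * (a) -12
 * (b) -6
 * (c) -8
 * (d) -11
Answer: c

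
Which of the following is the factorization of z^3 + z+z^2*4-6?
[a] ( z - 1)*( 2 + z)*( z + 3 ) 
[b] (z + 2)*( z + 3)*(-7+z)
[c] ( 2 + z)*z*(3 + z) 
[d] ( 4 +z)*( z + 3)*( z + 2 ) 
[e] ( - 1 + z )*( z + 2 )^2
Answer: a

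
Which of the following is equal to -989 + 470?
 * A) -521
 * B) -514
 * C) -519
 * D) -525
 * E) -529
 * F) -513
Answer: C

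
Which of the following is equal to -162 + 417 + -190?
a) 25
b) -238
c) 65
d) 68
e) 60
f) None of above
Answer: c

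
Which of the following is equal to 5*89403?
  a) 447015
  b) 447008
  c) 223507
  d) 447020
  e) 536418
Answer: a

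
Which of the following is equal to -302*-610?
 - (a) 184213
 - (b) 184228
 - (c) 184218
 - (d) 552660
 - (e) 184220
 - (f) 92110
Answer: e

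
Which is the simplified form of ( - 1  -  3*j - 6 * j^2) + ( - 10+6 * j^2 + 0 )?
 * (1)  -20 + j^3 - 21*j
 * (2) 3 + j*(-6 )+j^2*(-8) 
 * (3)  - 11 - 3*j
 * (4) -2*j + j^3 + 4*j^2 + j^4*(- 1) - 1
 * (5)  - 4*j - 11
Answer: 3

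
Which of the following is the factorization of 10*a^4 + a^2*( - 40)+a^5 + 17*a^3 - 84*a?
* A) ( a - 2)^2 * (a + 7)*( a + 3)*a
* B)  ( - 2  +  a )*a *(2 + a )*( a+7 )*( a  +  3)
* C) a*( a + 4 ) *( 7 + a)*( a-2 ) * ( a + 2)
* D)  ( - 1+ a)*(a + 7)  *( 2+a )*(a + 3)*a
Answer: B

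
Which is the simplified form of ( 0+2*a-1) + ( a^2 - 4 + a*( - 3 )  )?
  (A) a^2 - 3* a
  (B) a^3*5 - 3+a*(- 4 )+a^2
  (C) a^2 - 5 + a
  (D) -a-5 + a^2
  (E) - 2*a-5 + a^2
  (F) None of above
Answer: D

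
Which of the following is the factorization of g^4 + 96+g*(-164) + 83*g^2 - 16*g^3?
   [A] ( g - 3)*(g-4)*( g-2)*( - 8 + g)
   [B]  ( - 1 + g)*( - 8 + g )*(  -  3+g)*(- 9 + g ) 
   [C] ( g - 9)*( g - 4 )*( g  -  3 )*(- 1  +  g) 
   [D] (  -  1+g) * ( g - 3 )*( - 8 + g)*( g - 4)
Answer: D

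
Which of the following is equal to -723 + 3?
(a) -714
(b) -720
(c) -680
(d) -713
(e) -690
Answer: b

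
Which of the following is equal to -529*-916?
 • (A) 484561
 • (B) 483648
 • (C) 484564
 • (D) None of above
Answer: C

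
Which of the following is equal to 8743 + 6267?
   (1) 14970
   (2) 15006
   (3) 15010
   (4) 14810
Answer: 3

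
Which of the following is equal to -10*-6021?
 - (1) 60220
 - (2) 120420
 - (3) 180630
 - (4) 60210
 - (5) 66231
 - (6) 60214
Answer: 4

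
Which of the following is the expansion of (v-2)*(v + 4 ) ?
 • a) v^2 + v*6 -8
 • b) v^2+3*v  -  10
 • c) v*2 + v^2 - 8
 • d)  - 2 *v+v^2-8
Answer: c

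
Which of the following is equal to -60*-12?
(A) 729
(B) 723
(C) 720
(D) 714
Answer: C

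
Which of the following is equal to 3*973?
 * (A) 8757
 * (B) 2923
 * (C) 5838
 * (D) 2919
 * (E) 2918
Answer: D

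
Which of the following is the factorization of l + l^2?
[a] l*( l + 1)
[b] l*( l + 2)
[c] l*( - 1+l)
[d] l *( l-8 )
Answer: a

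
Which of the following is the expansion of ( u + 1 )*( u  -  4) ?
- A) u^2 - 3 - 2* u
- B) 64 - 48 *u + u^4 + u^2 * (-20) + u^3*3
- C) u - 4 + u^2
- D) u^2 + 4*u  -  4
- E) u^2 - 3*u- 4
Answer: E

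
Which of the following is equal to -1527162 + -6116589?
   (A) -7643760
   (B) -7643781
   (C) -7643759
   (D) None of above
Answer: D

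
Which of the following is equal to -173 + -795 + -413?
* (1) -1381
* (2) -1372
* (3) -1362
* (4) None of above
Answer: 1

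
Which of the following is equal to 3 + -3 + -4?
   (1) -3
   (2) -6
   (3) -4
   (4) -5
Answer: 3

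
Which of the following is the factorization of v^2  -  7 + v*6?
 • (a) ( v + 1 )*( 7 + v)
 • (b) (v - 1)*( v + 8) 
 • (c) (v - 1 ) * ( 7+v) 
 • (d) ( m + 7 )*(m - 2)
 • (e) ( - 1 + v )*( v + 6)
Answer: c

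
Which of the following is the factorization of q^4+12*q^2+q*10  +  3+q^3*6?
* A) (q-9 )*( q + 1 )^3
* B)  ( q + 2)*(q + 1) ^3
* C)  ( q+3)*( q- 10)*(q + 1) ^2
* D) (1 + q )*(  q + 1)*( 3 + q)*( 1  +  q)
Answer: D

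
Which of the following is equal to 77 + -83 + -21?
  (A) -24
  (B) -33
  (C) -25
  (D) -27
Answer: D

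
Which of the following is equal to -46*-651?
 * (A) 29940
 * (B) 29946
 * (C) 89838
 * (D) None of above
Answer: B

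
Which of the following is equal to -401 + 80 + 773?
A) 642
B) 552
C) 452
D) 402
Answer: C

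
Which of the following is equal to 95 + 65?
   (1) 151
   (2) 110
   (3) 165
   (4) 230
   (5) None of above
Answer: 5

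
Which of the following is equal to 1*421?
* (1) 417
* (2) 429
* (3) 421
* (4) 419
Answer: 3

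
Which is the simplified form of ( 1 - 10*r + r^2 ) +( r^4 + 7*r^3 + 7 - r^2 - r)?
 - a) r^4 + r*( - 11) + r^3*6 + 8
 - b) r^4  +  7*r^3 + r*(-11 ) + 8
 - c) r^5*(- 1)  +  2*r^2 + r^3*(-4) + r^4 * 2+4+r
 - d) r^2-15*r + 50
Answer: b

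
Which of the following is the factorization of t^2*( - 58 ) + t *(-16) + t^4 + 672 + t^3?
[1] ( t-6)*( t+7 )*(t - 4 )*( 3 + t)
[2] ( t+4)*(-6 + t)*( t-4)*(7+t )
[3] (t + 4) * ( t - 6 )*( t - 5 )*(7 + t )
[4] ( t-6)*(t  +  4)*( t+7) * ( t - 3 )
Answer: 2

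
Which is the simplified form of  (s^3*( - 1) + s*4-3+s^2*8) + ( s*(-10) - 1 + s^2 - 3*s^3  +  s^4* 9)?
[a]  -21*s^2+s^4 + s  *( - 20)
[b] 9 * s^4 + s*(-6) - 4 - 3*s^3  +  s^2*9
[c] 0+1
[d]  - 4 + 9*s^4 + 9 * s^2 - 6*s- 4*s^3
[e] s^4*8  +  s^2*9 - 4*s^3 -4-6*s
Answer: d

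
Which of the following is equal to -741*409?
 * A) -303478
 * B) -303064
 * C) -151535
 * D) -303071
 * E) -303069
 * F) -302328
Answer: E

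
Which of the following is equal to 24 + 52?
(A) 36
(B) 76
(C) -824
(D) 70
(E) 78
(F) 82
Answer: B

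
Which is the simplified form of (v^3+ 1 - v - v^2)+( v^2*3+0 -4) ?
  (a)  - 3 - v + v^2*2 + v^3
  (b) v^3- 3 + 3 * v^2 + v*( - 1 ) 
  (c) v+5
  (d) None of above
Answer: a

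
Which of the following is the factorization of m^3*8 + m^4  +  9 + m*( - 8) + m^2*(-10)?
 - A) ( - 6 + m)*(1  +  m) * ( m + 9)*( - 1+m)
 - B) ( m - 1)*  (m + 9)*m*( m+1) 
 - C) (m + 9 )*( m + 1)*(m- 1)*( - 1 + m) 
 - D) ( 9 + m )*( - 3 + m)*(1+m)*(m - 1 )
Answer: C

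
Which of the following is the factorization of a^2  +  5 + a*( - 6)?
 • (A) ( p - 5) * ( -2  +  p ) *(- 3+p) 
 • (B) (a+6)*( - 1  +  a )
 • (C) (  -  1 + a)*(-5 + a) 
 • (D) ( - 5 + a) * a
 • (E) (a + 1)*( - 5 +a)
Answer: C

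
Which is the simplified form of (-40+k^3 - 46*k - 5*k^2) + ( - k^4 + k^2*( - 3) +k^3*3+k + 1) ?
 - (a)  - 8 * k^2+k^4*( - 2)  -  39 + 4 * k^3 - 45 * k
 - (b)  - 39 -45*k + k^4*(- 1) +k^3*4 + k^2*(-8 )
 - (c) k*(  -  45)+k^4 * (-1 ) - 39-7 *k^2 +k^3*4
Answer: b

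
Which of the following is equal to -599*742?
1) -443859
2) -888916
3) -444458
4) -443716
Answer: 3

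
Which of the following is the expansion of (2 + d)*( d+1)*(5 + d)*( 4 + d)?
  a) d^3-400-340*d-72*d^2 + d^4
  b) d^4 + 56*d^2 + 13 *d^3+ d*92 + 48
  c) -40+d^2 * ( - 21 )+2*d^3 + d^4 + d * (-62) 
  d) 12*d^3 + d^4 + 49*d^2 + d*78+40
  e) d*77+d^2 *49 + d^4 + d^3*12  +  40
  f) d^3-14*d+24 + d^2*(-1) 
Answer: d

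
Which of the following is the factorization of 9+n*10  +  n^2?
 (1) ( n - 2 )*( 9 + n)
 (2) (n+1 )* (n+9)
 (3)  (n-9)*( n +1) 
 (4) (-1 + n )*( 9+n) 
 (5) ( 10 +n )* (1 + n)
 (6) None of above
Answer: 2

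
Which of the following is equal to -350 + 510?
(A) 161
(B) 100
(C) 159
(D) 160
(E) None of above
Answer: D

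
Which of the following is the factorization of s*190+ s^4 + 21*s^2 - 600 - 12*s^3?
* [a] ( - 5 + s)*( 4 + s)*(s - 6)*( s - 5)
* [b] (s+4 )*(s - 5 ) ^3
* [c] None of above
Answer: a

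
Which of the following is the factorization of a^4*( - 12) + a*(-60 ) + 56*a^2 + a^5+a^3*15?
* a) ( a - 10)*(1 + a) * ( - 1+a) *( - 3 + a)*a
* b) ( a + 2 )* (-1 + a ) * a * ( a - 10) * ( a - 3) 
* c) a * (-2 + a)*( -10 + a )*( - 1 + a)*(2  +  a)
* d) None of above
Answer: b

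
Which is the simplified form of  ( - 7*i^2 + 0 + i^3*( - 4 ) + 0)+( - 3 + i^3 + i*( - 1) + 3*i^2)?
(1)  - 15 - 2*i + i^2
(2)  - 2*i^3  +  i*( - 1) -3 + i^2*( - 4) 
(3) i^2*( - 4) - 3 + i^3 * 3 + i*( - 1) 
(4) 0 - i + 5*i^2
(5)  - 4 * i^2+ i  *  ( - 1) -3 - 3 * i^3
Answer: 5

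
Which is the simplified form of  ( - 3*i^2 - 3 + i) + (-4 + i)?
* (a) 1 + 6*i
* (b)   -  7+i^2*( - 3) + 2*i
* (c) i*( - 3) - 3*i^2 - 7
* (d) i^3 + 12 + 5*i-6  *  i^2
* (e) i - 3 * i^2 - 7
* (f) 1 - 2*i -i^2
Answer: b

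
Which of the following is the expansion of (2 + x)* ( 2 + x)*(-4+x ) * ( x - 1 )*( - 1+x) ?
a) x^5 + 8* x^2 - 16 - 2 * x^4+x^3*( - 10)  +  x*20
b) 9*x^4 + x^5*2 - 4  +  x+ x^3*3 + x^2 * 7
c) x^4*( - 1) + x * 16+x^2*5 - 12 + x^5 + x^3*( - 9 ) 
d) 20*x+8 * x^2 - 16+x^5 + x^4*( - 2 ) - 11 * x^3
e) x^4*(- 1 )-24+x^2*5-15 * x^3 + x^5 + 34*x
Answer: d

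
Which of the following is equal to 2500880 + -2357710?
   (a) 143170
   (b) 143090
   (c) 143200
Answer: a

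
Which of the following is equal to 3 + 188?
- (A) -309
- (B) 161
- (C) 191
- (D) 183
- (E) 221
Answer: C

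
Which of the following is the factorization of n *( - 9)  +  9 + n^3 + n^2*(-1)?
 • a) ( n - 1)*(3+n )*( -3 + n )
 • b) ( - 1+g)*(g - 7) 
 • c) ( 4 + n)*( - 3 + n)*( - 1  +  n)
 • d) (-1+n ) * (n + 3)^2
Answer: a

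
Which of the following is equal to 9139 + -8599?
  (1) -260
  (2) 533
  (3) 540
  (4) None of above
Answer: 3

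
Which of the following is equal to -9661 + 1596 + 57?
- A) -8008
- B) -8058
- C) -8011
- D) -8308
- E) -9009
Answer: A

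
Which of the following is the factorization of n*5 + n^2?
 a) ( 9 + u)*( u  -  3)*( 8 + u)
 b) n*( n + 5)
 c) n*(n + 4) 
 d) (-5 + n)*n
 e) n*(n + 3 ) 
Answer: b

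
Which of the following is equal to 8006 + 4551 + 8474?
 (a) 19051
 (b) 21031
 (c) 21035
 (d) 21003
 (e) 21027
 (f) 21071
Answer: b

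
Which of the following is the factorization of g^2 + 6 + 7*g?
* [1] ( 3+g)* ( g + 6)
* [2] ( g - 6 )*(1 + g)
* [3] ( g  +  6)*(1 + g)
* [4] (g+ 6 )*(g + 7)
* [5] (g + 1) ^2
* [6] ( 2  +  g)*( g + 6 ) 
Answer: 3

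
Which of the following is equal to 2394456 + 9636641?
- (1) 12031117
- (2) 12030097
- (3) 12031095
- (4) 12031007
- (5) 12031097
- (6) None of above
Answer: 5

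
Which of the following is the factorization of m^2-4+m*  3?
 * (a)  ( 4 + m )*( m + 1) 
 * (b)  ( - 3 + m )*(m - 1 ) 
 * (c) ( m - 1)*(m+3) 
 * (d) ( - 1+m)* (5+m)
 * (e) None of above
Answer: e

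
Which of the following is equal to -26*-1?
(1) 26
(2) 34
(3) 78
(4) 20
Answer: 1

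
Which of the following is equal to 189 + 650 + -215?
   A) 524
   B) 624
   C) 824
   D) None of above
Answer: B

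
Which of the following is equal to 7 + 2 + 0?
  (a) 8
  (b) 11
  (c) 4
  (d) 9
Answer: d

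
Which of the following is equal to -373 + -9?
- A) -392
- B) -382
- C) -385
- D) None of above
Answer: B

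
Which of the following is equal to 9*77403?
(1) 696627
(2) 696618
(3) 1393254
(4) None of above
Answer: 1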